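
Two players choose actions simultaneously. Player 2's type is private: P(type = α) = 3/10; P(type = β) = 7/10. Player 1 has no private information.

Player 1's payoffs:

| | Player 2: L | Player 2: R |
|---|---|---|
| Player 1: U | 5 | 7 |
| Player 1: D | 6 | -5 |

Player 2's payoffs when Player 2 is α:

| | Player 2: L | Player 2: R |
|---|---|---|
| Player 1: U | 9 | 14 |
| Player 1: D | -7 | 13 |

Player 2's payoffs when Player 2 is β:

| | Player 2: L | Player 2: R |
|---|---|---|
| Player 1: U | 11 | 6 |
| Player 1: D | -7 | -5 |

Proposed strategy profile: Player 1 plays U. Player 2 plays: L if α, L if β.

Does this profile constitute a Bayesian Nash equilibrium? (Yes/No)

A profile is a BNE iff every type of every player is best-responding given beliefs about the other side.
Player 1 plays U: E[U] = 3/10·(5) + 7/10·(5) = 5; E[D] = 6. Not best-responding. ✗
Player 2 (type α), facing U: L gives 9, R gives 14. Proposed L is not best — profitable deviation exists. ✗
Player 2 (type β), facing U: L gives 11, R gives 6. Proposed L is best. ✓

No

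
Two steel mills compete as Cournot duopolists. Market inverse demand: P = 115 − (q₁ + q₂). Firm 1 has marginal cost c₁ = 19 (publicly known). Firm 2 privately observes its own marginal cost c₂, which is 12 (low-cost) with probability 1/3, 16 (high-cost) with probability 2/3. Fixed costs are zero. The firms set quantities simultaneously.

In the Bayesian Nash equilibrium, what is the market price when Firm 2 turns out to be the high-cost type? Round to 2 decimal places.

50.22

Firm 2 with cost c maximizes (115 − (q₁+q₂) − c)·q₂, giving q₂(c) = (115 − c − q₁)/2.
E[c₂] = 1/3·12 + 2/3·16 = 14.6667
Firm 1's FOC against E[q₂] yields q₁ = (115 − 2·19 + E[c₂])/3 = (115 − 38 + 14.6667)/3 = 30.5556.
q₂(high-cost) = 34.2222, so P = 115 − (30.5556 + 34.2222) = 50.2222.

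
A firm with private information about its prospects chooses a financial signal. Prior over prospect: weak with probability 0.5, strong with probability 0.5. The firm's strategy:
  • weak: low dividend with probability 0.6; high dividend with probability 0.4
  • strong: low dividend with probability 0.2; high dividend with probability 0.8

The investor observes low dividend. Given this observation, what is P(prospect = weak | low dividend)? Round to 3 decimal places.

0.750

Apply Bayes' rule using the sender's strategy as the likelihood.
P(low dividend) = 0.5·0.6 + 0.5·0.2 = 0.4
P(weak | low dividend) = (0.5·0.6) / 0.4 = 0.3 / 0.4 = 0.75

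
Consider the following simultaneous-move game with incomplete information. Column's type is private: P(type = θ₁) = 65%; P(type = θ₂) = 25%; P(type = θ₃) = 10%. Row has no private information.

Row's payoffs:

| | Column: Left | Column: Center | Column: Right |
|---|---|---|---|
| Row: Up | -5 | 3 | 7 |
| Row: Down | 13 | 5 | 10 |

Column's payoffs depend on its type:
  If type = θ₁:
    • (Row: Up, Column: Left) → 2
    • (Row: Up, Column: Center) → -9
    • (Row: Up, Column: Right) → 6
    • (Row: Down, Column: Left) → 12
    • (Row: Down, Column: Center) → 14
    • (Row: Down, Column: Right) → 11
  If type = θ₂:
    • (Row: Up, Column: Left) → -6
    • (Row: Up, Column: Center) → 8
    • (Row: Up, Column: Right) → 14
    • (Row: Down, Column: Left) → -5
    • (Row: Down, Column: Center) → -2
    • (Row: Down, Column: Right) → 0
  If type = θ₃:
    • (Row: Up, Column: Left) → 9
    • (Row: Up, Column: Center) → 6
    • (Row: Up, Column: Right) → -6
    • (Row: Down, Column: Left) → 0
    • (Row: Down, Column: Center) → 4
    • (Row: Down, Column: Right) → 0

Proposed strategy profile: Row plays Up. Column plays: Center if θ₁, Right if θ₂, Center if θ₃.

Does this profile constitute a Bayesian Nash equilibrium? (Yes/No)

No

Row plays Up: E[Up] = 0.65·(3) + 0.25·(7) + 0.1·(3) = 4; E[Down] = 6.25. Not best-responding. ✗
Column (type θ₁), facing Up: Left gives 2, Center gives -9, Right gives 6. Proposed Center is not best — profitable deviation exists. ✗
Column (type θ₂), facing Up: Left gives -6, Center gives 8, Right gives 14. Proposed Right is best. ✓
Column (type θ₃), facing Up: Left gives 9, Center gives 6, Right gives -6. Proposed Center is not best — profitable deviation exists. ✗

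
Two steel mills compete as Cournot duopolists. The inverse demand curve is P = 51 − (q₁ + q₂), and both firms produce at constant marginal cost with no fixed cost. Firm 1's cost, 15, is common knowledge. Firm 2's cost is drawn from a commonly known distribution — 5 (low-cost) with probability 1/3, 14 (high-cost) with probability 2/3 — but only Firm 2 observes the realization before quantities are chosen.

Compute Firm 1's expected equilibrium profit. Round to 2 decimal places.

113.78

Type-c best response for Firm 2: q₂(c) = (51 − c)/2 − q₁/2.
Firm 1 maximizes expected profit; its first-order condition is 51 − 2q₁ − E[q₂] − 15 = 0.
Substituting E[q₂] and solving: E[c₂] = 11, so q₁ = (51 − 2·15 + 11)/3 = 10.6667.
E[P] = 51 − (q₁ + E[q₂]) = 25.6667; Firm 1's expected profit = (E[P] − 15)·q₁ = (25.6667 − 15)·10.6667 = 113.778.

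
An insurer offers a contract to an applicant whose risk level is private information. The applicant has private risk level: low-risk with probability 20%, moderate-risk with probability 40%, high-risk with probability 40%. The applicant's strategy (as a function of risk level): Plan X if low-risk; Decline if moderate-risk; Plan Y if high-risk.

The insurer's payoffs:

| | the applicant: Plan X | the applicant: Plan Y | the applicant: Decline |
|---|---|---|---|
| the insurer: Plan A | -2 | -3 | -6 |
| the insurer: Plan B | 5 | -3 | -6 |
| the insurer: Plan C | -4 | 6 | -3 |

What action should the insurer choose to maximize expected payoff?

Compute the insurer's expected payoff for each action, taking the expectation over the applicant's type.
E[Plan A] = 0.2·(-2) + 0.4·(-6) + 0.4·(-3) = -4
E[Plan B] = 0.2·(5) + 0.4·(-6) + 0.4·(-3) = -2.6
E[Plan C] = 0.2·(-4) + 0.4·(-3) + 0.4·(6) = 0.4
Best response: Plan C (0.4 is the largest).

Plan C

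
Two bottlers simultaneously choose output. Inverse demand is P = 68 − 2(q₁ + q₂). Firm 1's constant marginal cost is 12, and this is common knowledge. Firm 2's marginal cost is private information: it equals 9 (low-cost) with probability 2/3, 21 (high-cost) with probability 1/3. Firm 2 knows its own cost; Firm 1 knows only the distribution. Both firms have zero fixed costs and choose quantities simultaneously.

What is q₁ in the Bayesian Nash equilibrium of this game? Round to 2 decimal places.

9.50

Each type of Firm 2 best-responds to q₁; Firm 1 best-responds to the expected q₂ over Firm 2's types.
Firm 2 with cost c maximizes (68 − 2(q₁+q₂) − c)·q₂, giving q₂(c) = (68 − c − 2q₁)/4.
E[c₂] = 2/3·9 + 1/3·21 = 13
Firm 1's FOC against E[q₂] yields q₁ = (68 − 2·12 + E[c₂])/6 = (68 − 24 + 13)/6 = 9.5.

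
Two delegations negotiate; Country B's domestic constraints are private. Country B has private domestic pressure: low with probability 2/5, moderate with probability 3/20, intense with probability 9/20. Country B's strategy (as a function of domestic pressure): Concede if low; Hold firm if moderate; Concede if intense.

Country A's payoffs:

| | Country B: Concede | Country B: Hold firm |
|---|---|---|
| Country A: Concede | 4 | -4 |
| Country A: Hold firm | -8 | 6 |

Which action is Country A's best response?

Concede

E[Concede] = 2/5·(4) + 3/20·(-4) + 9/20·(4) = 14/5
E[Hold firm] = 2/5·(-8) + 3/20·(6) + 9/20·(-8) = -59/10
Best response: Concede (14/5 is the largest).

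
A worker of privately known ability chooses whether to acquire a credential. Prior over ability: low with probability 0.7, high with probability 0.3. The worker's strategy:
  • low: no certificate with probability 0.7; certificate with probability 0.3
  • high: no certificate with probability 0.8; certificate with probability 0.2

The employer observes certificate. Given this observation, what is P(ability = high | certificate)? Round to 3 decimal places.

P(certificate) = 0.7·0.3 + 0.3·0.2 = 0.27
P(high | certificate) = (0.3·0.2) / 0.27 = 0.06 / 0.27 = 0.222222

0.222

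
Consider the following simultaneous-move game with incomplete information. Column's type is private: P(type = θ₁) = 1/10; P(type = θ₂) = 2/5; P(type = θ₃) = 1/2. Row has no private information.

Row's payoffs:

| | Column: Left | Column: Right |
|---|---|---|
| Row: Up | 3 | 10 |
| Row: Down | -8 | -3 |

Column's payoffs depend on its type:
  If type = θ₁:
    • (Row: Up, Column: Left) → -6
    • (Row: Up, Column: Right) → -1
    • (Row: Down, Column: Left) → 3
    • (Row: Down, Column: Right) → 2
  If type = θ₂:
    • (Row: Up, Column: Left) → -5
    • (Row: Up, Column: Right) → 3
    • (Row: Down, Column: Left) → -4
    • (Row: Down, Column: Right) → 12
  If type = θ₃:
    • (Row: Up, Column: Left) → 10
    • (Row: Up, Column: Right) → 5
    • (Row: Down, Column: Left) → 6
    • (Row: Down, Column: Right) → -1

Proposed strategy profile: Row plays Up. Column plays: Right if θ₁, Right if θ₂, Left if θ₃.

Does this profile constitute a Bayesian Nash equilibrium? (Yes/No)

Yes

Row plays Up: E[Up] = 1/10·(10) + 2/5·(10) + 1/2·(3) = 13/2; E[Down] = -11/2. Best-responding. ✓
Column (type θ₁), facing Up: Left gives -6, Right gives -1. Proposed Right is best. ✓
Column (type θ₂), facing Up: Left gives -5, Right gives 3. Proposed Right is best. ✓
Column (type θ₃), facing Up: Left gives 10, Right gives 5. Proposed Left is best. ✓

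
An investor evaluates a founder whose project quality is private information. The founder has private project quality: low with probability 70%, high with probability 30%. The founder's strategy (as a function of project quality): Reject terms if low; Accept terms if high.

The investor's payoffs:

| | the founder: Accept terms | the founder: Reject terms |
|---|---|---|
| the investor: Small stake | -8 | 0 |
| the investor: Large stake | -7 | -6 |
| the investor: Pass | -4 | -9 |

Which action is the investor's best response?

Small stake

E[Small stake] = 0.7·(0) + 0.3·(-8) = -2.4
E[Large stake] = 0.7·(-6) + 0.3·(-7) = -6.3
E[Pass] = 0.7·(-9) + 0.3·(-4) = -7.5
Best response: Small stake (-2.4 is the largest).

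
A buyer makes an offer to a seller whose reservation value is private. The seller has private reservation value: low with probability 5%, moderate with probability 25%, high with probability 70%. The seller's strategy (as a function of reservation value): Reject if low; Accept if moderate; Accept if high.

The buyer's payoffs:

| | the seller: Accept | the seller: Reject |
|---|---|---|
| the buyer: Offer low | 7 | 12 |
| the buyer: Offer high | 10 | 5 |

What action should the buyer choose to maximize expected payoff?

Offer high

E[Offer low] = 0.05·(12) + 0.25·(7) + 0.7·(7) = 7.25
E[Offer high] = 0.05·(5) + 0.25·(10) + 0.7·(10) = 9.75
Best response: Offer high (9.75 is the largest).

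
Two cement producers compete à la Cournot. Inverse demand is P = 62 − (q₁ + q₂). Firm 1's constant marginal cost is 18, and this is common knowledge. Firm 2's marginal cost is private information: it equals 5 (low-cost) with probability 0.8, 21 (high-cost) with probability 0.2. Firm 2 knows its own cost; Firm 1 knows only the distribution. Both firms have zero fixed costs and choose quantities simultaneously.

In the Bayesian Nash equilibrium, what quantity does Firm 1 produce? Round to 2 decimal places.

11.40

Type-c best response for Firm 2: q₂(c) = (62 − c)/2 − q₁/2.
Firm 1 maximizes expected profit; its first-order condition is 62 − 2q₁ − E[q₂] − 18 = 0.
Substituting E[q₂] and solving: E[c₂] = 8.2, so q₁ = (62 − 2·18 + 8.2)/3 = 11.4.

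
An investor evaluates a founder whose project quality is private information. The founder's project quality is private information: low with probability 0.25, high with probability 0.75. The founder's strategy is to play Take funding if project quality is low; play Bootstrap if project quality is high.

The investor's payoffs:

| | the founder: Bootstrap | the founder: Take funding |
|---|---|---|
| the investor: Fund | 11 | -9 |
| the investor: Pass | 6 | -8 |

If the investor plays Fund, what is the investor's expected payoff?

6

E[Fund] = 0.25·(-9) + 0.75·11 = (-2.25) + 8.25 = 6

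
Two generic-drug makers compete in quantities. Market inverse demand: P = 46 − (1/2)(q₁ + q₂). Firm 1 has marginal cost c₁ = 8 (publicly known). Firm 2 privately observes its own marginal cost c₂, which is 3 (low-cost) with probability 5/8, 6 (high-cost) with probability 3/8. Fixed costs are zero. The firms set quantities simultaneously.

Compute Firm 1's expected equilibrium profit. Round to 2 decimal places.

Type-c best response for Firm 2: q₂(c) = (46 − c) − q₁/2.
Firm 1 maximizes expected profit; its first-order condition is 46 − q₁ − (1/2)E[q₂] − 8 = 0.
Substituting E[q₂] and solving: E[c₂] = 4.125, so q₁ = (46 − 2·8 + 4.125)/(3/2) = 22.75.
E[P] = 46 − (1/2)·(q₁ + E[q₂]) = 19.375; Firm 1's expected profit = (E[P] − 8)·q₁ = (19.375 − 8)·22.75 = 258.781.

258.78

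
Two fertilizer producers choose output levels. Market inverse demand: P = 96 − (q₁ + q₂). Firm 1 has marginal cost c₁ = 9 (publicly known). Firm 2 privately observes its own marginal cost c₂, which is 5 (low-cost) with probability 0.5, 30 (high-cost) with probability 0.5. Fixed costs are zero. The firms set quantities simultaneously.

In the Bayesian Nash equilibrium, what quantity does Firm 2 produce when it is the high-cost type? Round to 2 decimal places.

17.08

Type-c best response for Firm 2: q₂(c) = (96 − c)/2 − q₁/2.
Firm 1 maximizes expected profit; its first-order condition is 96 − 2q₁ − E[q₂] − 9 = 0.
Substituting E[q₂] and solving: E[c₂] = 17.5, so q₁ = (96 − 2·9 + 17.5)/3 = 31.8333.
q₂(high-cost) = (96 − 30 − 31.8333)/2 = 17.0833.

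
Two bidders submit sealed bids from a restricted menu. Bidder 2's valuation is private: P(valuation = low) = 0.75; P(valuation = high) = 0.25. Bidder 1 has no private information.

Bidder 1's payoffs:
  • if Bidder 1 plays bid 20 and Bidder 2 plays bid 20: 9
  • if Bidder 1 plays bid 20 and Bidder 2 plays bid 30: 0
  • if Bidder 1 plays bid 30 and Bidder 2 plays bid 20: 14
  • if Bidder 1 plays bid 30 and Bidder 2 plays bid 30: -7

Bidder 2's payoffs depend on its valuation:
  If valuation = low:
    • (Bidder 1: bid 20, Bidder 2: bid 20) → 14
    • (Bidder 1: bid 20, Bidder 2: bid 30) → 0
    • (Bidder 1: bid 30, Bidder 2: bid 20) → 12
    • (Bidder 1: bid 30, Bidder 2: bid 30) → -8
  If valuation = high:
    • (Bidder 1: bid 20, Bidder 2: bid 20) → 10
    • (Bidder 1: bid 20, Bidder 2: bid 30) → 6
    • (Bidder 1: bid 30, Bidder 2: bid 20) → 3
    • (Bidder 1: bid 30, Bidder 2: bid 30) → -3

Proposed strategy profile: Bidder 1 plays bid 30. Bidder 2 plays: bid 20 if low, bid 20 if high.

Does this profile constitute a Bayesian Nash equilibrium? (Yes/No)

A profile is a BNE iff every type of every player is best-responding given beliefs about the other side.
Bidder 1 plays bid 30: E[bid 30] = 0.75·(14) + 0.25·(14) = 14; E[bid 20] = 9. Best-responding. ✓
Bidder 2 (valuation low), facing bid 30: bid 20 gives 12, bid 30 gives -8. Proposed bid 20 is best. ✓
Bidder 2 (valuation high), facing bid 30: bid 20 gives 3, bid 30 gives -3. Proposed bid 20 is best. ✓

Yes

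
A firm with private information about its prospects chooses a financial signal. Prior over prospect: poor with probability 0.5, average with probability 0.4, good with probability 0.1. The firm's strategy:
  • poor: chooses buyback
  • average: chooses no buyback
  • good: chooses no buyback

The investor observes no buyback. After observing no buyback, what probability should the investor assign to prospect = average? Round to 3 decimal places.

Apply Bayes' rule using the sender's strategy as the likelihood.
P(no buyback) = 0.5·0 + 0.4·1 + 0.1·1 = 0.5
P(average | no buyback) = (0.4·1) / 0.5 = 0.4 / 0.5 = 0.8

0.800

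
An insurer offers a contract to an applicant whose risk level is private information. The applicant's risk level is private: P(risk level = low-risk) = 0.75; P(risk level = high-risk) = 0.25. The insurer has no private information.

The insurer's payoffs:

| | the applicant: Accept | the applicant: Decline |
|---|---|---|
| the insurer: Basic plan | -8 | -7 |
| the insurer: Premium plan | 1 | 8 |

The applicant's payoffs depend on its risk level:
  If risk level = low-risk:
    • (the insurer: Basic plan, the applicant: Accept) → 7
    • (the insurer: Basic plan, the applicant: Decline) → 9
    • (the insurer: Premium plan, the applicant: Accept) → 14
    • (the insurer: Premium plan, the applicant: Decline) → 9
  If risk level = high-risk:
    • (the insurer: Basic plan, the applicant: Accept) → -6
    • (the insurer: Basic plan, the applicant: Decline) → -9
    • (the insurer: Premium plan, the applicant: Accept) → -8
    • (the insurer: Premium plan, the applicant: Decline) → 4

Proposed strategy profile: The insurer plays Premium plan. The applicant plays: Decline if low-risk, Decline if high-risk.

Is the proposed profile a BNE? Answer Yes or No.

The insurer plays Premium plan: E[Premium plan] = 0.75·(8) + 0.25·(8) = 8; E[Basic plan] = -7. Best-responding. ✓
The applicant (risk level low-risk), facing Premium plan: Accept gives 14, Decline gives 9. Proposed Decline is not best — profitable deviation exists. ✗
The applicant (risk level high-risk), facing Premium plan: Accept gives -8, Decline gives 4. Proposed Decline is best. ✓

No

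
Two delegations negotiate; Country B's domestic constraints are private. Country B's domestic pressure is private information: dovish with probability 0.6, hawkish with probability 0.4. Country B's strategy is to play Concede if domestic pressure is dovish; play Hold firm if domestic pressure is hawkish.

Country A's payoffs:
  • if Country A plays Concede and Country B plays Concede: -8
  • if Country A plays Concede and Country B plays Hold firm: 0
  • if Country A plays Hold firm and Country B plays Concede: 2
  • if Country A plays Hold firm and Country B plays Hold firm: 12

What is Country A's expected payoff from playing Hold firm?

E[Hold firm] = 0.6·2 + 0.4·12 = 1.2 + 4.8 = 6

6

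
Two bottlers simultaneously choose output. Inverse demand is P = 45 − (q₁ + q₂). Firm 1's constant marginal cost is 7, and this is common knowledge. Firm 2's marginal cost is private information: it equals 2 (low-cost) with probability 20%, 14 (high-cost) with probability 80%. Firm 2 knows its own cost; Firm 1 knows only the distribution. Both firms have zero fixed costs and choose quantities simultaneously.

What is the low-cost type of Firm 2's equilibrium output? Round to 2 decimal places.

Type-c best response for Firm 2: q₂(c) = (45 − c)/2 − q₁/2.
Firm 1 maximizes expected profit; its first-order condition is 45 − 2q₁ − E[q₂] − 7 = 0.
Substituting E[q₂] and solving: E[c₂] = 11.6, so q₁ = (45 − 2·7 + 11.6)/3 = 14.2.
q₂(low-cost) = (45 − 2 − 14.2)/2 = 14.4.

14.40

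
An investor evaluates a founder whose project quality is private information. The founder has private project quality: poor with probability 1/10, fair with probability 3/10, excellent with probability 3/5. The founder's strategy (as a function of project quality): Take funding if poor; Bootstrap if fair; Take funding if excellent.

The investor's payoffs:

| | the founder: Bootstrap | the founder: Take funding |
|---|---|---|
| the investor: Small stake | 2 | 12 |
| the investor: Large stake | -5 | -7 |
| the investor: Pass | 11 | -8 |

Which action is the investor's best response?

E[Small stake] = 1/10·(12) + 3/10·(2) + 3/5·(12) = 9
E[Large stake] = 1/10·(-7) + 3/10·(-5) + 3/5·(-7) = -32/5
E[Pass] = 1/10·(-8) + 3/10·(11) + 3/5·(-8) = -23/10
Best response: Small stake (9 is the largest).

Small stake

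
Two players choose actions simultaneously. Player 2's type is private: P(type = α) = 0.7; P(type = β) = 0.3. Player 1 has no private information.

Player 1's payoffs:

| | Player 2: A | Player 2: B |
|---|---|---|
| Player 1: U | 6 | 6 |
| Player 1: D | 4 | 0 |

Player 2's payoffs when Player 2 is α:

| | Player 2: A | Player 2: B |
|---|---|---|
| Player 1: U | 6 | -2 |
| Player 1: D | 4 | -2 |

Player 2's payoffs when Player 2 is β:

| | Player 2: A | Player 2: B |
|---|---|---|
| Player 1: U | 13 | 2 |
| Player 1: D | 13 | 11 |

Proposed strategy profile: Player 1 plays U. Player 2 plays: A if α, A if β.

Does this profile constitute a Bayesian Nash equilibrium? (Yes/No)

A profile is a BNE iff every type of every player is best-responding given beliefs about the other side.
Player 1 plays U: E[U] = 0.7·(6) + 0.3·(6) = 6; E[D] = 4. Best-responding. ✓
Player 2 (type α), facing U: A gives 6, B gives -2. Proposed A is best. ✓
Player 2 (type β), facing U: A gives 13, B gives 2. Proposed A is best. ✓

Yes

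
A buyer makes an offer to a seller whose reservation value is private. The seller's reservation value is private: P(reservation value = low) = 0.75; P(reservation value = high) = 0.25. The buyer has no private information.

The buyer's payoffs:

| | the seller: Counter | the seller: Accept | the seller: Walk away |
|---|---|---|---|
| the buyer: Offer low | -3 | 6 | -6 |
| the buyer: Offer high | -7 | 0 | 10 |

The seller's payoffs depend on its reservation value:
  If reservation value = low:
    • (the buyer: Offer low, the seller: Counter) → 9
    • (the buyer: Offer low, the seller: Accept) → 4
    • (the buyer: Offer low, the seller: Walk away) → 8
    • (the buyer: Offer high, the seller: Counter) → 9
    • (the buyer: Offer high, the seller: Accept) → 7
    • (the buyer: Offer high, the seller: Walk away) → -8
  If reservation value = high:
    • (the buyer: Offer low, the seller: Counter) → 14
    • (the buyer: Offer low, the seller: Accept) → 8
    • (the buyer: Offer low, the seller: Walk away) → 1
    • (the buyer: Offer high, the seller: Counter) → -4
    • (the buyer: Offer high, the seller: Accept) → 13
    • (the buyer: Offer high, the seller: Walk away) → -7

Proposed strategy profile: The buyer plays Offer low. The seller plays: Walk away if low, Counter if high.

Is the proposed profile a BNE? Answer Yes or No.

A profile is a BNE iff every type of every player is best-responding given beliefs about the other side.
The buyer plays Offer low: E[Offer low] = 0.75·(-6) + 0.25·(-3) = -5.25; E[Offer high] = 5.75. Not best-responding. ✗
The seller (reservation value low), facing Offer low: Counter gives 9, Accept gives 4, Walk away gives 8. Proposed Walk away is not best — profitable deviation exists. ✗
The seller (reservation value high), facing Offer low: Counter gives 14, Accept gives 8, Walk away gives 1. Proposed Counter is best. ✓

No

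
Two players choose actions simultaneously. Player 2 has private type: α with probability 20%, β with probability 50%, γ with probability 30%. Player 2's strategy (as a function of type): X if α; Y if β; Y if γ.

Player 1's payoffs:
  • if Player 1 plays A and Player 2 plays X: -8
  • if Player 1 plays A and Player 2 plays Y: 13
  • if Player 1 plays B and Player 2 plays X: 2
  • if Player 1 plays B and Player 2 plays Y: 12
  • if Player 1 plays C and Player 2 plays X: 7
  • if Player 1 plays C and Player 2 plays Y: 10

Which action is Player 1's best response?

B

E[A] = 0.2·(-8) + 0.5·(13) + 0.3·(13) = 8.8
E[B] = 0.2·(2) + 0.5·(12) + 0.3·(12) = 10
E[C] = 0.2·(7) + 0.5·(10) + 0.3·(10) = 9.4
Best response: B (10 is the largest).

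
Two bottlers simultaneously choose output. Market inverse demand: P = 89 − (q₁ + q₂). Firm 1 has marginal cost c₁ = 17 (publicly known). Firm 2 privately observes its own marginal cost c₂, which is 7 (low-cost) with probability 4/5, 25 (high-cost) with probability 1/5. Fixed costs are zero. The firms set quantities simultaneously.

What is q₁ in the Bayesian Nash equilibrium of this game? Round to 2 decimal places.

Firm 2 with cost c maximizes (89 − (q₁+q₂) − c)·q₂, giving q₂(c) = (89 − c − q₁)/2.
E[c₂] = 4/5·7 + 1/5·25 = 10.6
Firm 1's FOC against E[q₂] yields q₁ = (89 − 2·17 + E[c₂])/3 = (89 − 34 + 10.6)/3 = 21.8667.

21.87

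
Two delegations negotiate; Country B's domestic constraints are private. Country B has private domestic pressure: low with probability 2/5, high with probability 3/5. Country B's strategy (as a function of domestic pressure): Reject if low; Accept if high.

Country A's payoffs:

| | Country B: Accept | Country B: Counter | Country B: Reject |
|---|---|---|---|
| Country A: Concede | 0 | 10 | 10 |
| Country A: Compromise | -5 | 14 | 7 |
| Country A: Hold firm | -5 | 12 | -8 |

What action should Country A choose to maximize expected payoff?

E[Concede] = 2/5·(10) + 3/5·(0) = 4
E[Compromise] = 2/5·(7) + 3/5·(-5) = -1/5
E[Hold firm] = 2/5·(-8) + 3/5·(-5) = -31/5
Best response: Concede (4 is the largest).

Concede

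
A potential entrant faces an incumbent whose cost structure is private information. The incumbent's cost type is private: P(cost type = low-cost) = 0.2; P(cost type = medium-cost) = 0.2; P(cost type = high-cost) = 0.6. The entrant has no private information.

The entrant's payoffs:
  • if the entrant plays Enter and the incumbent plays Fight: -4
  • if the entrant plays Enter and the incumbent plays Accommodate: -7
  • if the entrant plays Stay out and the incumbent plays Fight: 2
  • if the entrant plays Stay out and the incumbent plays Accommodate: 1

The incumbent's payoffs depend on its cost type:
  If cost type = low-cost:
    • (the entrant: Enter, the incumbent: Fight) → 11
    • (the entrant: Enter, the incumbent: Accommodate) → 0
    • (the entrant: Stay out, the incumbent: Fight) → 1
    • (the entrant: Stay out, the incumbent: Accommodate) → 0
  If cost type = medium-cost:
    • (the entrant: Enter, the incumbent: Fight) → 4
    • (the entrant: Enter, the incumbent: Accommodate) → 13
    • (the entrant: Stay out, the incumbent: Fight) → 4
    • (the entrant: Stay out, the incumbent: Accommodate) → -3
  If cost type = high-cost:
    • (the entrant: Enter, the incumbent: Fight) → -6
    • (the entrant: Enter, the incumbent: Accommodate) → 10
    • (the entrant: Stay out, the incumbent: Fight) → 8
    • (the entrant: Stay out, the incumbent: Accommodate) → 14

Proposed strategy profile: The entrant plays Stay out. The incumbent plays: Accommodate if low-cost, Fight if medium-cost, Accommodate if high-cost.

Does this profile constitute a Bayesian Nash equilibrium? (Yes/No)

No

A profile is a BNE iff every type of every player is best-responding given beliefs about the other side.
The entrant plays Stay out: E[Stay out] = 0.2·(1) + 0.2·(2) + 0.6·(1) = 1.2; E[Enter] = -6.4. Best-responding. ✓
The incumbent (cost type low-cost), facing Stay out: Fight gives 1, Accommodate gives 0. Proposed Accommodate is not best — profitable deviation exists. ✗
The incumbent (cost type medium-cost), facing Stay out: Fight gives 4, Accommodate gives -3. Proposed Fight is best. ✓
The incumbent (cost type high-cost), facing Stay out: Fight gives 8, Accommodate gives 14. Proposed Accommodate is best. ✓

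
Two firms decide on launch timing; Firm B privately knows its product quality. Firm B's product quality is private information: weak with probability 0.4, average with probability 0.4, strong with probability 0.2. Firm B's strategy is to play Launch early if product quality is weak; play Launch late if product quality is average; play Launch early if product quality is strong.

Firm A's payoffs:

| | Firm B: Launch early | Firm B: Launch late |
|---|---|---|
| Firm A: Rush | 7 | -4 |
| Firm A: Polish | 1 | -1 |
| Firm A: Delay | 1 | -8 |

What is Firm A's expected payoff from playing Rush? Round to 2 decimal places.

2.60

E[Rush] = 0.4·7 + 0.4·(-4) + 0.2·7 = 2.8 + (-1.6) + 1.4 = 2.6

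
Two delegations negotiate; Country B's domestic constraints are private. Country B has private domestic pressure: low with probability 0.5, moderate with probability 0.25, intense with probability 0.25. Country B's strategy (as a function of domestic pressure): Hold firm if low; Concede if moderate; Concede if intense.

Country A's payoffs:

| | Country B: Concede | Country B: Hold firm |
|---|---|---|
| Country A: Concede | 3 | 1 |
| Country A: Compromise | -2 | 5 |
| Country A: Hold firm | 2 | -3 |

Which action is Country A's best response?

E[Concede] = 0.5·(1) + 0.25·(3) + 0.25·(3) = 2
E[Compromise] = 0.5·(5) + 0.25·(-2) + 0.25·(-2) = 1.5
E[Hold firm] = 0.5·(-3) + 0.25·(2) + 0.25·(2) = -0.5
Best response: Concede (2 is the largest).

Concede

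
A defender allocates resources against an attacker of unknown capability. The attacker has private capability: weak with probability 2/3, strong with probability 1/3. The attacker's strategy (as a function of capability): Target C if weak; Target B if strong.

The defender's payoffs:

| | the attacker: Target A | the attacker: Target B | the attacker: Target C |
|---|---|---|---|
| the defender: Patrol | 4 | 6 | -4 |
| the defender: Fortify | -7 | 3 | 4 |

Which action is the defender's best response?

Fortify

Compute the defender's expected payoff for each action, taking the expectation over the attacker's type.
E[Patrol] = 2/3·(-4) + 1/3·(6) = -2/3
E[Fortify] = 2/3·(4) + 1/3·(3) = 11/3
Best response: Fortify (11/3 is the largest).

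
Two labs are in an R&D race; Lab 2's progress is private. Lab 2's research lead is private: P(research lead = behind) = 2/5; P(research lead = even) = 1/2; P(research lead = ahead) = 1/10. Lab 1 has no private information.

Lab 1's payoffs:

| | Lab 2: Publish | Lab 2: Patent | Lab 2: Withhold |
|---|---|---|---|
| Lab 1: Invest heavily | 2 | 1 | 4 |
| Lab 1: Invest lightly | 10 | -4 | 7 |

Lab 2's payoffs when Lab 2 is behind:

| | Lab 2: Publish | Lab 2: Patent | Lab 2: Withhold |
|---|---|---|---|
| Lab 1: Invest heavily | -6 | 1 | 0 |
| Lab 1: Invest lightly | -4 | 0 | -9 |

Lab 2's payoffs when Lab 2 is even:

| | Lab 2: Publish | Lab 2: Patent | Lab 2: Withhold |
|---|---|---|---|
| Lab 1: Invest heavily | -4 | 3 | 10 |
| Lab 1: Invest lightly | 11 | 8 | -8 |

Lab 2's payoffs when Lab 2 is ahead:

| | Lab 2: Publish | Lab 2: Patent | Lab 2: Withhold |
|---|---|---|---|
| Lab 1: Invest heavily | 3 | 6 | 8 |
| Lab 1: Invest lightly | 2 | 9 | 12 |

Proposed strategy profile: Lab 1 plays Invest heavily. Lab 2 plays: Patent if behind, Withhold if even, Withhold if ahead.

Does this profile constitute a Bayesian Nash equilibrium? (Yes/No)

Lab 1 plays Invest heavily: E[Invest heavily] = 2/5·(1) + 1/2·(4) + 1/10·(4) = 14/5; E[Invest lightly] = 13/5. Best-responding. ✓
Lab 2 (research lead behind), facing Invest heavily: Publish gives -6, Patent gives 1, Withhold gives 0. Proposed Patent is best. ✓
Lab 2 (research lead even), facing Invest heavily: Publish gives -4, Patent gives 3, Withhold gives 10. Proposed Withhold is best. ✓
Lab 2 (research lead ahead), facing Invest heavily: Publish gives 3, Patent gives 6, Withhold gives 8. Proposed Withhold is best. ✓

Yes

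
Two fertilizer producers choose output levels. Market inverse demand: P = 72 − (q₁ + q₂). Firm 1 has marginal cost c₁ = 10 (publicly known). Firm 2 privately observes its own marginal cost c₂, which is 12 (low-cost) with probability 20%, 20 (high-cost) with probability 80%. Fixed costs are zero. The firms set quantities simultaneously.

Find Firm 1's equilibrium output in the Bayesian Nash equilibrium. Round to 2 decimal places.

23.47

Firm 2 with cost c maximizes (72 − (q₁+q₂) − c)·q₂, giving q₂(c) = (72 − c − q₁)/2.
E[c₂] = 0.2·12 + 0.8·20 = 18.4
Firm 1's FOC against E[q₂] yields q₁ = (72 − 2·10 + E[c₂])/3 = (72 − 20 + 18.4)/3 = 23.4667.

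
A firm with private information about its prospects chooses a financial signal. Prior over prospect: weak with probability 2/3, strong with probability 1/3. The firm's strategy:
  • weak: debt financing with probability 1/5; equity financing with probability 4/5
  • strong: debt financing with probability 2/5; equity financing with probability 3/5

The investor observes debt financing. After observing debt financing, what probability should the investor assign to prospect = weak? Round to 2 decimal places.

0.50

Apply Bayes' rule using the sender's strategy as the likelihood.
P(debt financing) = (2/3)·(1/5) + (1/3)·(2/5) = 4/15
P(weak | debt financing) = ((2/3)·(1/5)) / (4/15) = (2/15) / (4/15) = 1/2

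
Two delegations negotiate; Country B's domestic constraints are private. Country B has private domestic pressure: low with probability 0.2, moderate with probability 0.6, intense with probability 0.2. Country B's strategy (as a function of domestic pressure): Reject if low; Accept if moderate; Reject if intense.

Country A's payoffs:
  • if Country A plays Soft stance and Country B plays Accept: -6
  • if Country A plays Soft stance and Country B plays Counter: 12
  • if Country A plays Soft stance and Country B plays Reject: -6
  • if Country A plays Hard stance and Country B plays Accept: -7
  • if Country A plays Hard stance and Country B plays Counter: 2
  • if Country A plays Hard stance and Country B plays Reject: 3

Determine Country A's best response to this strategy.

E[Soft stance] = 0.2·(-6) + 0.6·(-6) + 0.2·(-6) = -6
E[Hard stance] = 0.2·(3) + 0.6·(-7) + 0.2·(3) = -3
Best response: Hard stance (-3 is the largest).

Hard stance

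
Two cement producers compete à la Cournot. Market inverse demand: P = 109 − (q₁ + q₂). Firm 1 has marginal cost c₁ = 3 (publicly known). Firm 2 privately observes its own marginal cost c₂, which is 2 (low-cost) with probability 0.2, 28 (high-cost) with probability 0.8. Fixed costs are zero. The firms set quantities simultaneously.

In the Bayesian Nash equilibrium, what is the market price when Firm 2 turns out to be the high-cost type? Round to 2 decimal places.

47.53

Firm 2 with cost c maximizes (109 − (q₁+q₂) − c)·q₂, giving q₂(c) = (109 − c − q₁)/2.
E[c₂] = 0.2·2 + 0.8·28 = 22.8
Firm 1's FOC against E[q₂] yields q₁ = (109 − 2·3 + E[c₂])/3 = (109 − 6 + 22.8)/3 = 41.9333.
q₂(high-cost) = 19.5333, so P = 109 − (41.9333 + 19.5333) = 47.5333.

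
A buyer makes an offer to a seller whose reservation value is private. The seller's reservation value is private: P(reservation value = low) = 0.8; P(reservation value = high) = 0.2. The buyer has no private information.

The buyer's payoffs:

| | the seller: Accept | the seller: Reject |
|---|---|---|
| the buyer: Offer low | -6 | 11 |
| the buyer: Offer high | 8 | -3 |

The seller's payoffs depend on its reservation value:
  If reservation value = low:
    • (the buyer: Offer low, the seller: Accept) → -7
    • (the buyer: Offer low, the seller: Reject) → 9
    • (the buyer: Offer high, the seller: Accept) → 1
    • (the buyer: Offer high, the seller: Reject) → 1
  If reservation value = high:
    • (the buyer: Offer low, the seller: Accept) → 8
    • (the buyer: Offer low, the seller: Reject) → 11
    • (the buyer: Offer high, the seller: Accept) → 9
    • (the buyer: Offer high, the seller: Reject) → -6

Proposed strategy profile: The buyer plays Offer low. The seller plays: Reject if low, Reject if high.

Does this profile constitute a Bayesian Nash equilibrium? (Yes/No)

A profile is a BNE iff every type of every player is best-responding given beliefs about the other side.
The buyer plays Offer low: E[Offer low] = 0.8·(11) + 0.2·(11) = 11; E[Offer high] = -3. Best-responding. ✓
The seller (reservation value low), facing Offer low: Accept gives -7, Reject gives 9. Proposed Reject is best. ✓
The seller (reservation value high), facing Offer low: Accept gives 8, Reject gives 11. Proposed Reject is best. ✓

Yes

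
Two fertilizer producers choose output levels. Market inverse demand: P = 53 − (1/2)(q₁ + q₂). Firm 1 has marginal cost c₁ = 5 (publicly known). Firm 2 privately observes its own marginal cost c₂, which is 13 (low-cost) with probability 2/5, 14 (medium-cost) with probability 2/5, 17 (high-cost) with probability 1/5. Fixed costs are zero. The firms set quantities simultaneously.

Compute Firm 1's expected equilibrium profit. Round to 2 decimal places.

Each type of Firm 2 best-responds to q₁; Firm 1 best-responds to the expected q₂ over Firm 2's types.
Firm 2 with cost c maximizes (53 − (1/2)(q₁+q₂) − c)·q₂, giving q₂(c) = (53 − c − (1/2)q₁).
E[c₂] = 2/5·13 + 2/5·14 + 1/5·17 = 14.2
Firm 1's FOC against E[q₂] yields q₁ = (53 − 2·5 + E[c₂])/(3/2) = (53 − 10 + 14.2)/(3/2) = 38.1333.
E[P] = 53 − (1/2)·(q₁ + E[q₂]) = 24.0667; Firm 1's expected profit = (E[P] − 5)·q₁ = (24.0667 − 5)·38.1333 = 727.076.

727.08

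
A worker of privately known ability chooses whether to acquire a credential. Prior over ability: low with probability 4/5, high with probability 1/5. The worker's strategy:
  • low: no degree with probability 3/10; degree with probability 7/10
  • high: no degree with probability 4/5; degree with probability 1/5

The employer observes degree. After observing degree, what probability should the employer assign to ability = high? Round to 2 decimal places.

Apply Bayes' rule using the sender's strategy as the likelihood.
P(degree) = (4/5)·(7/10) + (1/5)·(1/5) = 3/5
P(high | degree) = ((1/5)·(1/5)) / (3/5) = (1/25) / (3/5) = 1/15

0.07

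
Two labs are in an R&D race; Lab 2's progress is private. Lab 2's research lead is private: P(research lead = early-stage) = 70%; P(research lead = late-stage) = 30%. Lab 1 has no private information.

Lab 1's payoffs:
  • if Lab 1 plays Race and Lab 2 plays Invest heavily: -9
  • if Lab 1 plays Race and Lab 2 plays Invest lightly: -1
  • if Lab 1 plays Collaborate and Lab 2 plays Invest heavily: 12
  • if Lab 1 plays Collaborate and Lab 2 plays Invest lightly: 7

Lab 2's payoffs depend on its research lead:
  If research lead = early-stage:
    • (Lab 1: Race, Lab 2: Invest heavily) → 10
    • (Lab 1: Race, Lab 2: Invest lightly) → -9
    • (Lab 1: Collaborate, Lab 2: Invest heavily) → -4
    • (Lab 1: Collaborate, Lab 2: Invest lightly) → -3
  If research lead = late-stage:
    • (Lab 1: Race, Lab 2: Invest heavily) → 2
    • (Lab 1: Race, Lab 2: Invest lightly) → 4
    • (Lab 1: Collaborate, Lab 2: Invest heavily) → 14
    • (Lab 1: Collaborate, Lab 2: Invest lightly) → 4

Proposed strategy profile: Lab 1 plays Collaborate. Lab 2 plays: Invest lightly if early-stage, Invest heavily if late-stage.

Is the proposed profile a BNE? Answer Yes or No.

Yes

A profile is a BNE iff every type of every player is best-responding given beliefs about the other side.
Lab 1 plays Collaborate: E[Collaborate] = 0.7·(7) + 0.3·(12) = 8.5; E[Race] = -3.4. Best-responding. ✓
Lab 2 (research lead early-stage), facing Collaborate: Invest heavily gives -4, Invest lightly gives -3. Proposed Invest lightly is best. ✓
Lab 2 (research lead late-stage), facing Collaborate: Invest heavily gives 14, Invest lightly gives 4. Proposed Invest heavily is best. ✓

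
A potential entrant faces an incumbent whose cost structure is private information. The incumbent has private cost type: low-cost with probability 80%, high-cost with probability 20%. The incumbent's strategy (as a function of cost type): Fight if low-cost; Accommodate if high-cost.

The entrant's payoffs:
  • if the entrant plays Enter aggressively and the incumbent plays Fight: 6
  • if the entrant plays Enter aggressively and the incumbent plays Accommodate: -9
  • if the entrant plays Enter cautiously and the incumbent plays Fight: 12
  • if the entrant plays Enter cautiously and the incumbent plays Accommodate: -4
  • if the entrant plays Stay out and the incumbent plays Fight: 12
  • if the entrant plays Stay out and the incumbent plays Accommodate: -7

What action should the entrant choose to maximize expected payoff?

Compute the entrant's expected payoff for each action, taking the expectation over the incumbent's type.
E[Enter aggressively] = 0.8·(6) + 0.2·(-9) = 3
E[Enter cautiously] = 0.8·(12) + 0.2·(-4) = 8.8
E[Stay out] = 0.8·(12) + 0.2·(-7) = 8.2
Best response: Enter cautiously (8.8 is the largest).

Enter cautiously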